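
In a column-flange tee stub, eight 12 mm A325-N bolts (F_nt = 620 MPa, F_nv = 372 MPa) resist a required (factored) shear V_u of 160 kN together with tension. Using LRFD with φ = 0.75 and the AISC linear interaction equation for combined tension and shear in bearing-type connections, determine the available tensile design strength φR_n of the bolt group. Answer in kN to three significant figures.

A_b = π·12²/4 = 113.1 mm²; f_rv = 160 × 1000 / (8 × 113.1) = 176.8 MPa.
F'_nt = 1.3 F_nt − (F_nt / φF_nv) f_rv = 1.3·620 − (620/(0.75·372))·176.8 = 413 MPa, capped at F_nt → F'_nt = 413 MPa.
R_n = F'_nt · A_b · n = 413 × 113.1 × 8 / 1000 = 373.7 kN.
Design strength φR_n = 0.75 × 373.7 = 280 kN.

280 kN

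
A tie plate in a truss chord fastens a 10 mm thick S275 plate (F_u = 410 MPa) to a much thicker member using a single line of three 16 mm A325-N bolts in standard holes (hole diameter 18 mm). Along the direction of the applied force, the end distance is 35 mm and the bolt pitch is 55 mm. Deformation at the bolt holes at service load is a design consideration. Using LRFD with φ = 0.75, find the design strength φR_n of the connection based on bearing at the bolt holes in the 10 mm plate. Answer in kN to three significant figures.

332 kN

Per bolt r_n = 1.2 l_c t F_u ≤ 2.4 d t F_u; upper limit = 2.4 × 16 × 10 × 410 / 1000 = 157.4 kN.
Edge bolt: l_c = 35 − 18/2 = 26 mm → 1.2 × 26 × 10 × 410 / 1000 = 127.9 → r_n = 127.9 kN.
Interior bolts: l_c = 55 − 18 = 37 mm → 1.2 × 37 × 10 × 410 / 1000 = 182 → r_n = 157.4 kN.
R_n = 1 × 127.9 + 2 × 157.4 = 442.8 kN.
Design strength φR_n = 0.75 × 442.8 = 332 kN.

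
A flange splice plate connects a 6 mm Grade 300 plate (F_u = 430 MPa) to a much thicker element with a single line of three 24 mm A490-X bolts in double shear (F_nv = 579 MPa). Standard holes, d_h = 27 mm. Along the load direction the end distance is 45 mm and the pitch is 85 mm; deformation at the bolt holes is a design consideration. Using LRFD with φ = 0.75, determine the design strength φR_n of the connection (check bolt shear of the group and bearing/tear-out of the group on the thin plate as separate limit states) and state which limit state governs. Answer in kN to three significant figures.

296 kN (bearing governs)

Bolt shear: A_b = π·24²/4 = 452.4 mm²; R_n = 579 × 452.4 × 3 × 2 / 1000 = 1572 kN → 0.75 × 1572 = 1180 kN.
Bearing (1.2 l_c t F_u ≤ 2.4 d t F_u): upper limit = 2.4·24·6·430 / 1000 = 148.6 kN.
  Edge l_c = 45 − 27/2 = 31.5 → r_n = 97.52 kN; interior l_c = 85 − 27 = 58 → r_n = 148.6 kN.
  R_n,bearing = 1·97.52 + 2·148.6 = 394.7 kN → 0.75 × 394.7 = 296 kN.
Bearing governs: 296 kN.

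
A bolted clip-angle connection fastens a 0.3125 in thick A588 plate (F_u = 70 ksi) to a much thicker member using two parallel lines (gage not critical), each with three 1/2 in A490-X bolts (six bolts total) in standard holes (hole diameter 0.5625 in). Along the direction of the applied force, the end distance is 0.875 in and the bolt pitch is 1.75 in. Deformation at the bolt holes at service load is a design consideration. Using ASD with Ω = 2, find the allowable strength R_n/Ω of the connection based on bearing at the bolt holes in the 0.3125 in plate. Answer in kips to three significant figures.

68.1 kips

Per bolt r_n = 1.2 l_c t F_u ≤ 2.4 d t F_u; upper limit = 2.4 × 0.5 × 0.3125 × 70 = 26.25 kips.
Edge bolt: l_c = 0.875 − 0.5625/2 = 0.5938 in → 1.2 × 0.5938 × 0.3125 × 70 = 15.59 → r_n = 15.59 kips.
Interior bolts: l_c = 1.75 − 0.5625 = 1.188 in → 1.2 × 1.188 × 0.3125 × 70 = 31.17 → r_n = 26.25 kips.
R_n = 2 × 15.59 + 4 × 26.25 = 136.2 kips.
Allowable strength R_n/Ω = 136.2 / 2 = 68.1 kips.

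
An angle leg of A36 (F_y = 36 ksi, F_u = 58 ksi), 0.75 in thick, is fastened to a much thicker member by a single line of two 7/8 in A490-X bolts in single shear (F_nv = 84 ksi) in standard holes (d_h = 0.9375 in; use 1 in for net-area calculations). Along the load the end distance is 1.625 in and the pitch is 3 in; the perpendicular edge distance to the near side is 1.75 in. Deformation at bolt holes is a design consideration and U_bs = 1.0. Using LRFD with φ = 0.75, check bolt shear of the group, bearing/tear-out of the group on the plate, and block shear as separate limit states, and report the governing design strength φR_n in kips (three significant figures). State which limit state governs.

Bolt shear: A_b = π·0.875²/4 = 0.6013 in²; R_n = 84 × 0.6013 × 2 × 1 = 101 kips → 0.75 × 101 = 75.8 kips.
Bearing: edge l_c = 1.156, r_n = 60.36 kips; interior l_c = 2.062, r_n = 91.35 kips; R_n = 60.36 + 1·91.35 = 151.7 kips → 114 kips.
Block shear: A_gv = 3.469, A_nv = 2.344, A_nt = 0.9375 in²; R_n = min(0.6F_uA_nv, 0.6F_yA_gv) + U_bs·F_u·A_nt = 129.3 kips → 97 kips.
Bolt shear governs: 75.8 kips.

75.8 kips (bolt shear governs)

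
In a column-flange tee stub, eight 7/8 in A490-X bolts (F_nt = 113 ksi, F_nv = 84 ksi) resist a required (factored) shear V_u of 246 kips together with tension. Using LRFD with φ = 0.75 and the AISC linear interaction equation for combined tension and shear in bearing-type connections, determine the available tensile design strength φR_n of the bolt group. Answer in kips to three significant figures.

A_b = π·0.875²/4 = 0.6013 in²; f_rv = 246 / (8 × 0.6013) = 51.14 ksi.
F'_nt = 1.3 F_nt − (F_nt / φF_nv) f_rv = 1.3·113 − (113/(0.75·84))·51.14 = 55.18 ksi, capped at F_nt → F'_nt = 55.18 ksi.
R_n = F'_nt · A_b · n = 55.18 × 0.6013 × 8 = 265.4 kips.
Design strength φR_n = 0.75 × 265.4 = 199 kips.

199 kips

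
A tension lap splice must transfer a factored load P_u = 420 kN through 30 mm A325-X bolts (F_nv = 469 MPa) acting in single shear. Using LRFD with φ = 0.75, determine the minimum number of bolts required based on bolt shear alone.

A_b = π·30²/4 = 706.9 mm².
Per-bolt design strength φR_n = 0.75 × 469 × 706.9 × 1 / 1000 = 248.6 kN.
n ≥ 420 / 248.6 = 1.689 → use 2 bolts.

2 bolts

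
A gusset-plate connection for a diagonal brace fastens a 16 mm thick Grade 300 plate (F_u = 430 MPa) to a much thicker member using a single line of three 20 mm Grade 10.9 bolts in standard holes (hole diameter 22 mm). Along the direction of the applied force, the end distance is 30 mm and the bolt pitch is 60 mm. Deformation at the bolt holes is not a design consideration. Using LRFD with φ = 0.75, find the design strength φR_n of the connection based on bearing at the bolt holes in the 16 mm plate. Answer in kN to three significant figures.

735 kN

Per bolt r_n = 1.5 l_c t F_u ≤ 3.0 d t F_u; upper limit = 3.0 × 20 × 16 × 430 / 1000 = 412.8 kN.
Edge bolt: l_c = 30 − 22/2 = 19 mm → 1.5 × 19 × 16 × 430 / 1000 = 196.1 → r_n = 196.1 kN.
Interior bolts: l_c = 60 − 22 = 38 mm → 1.5 × 38 × 16 × 430 / 1000 = 392.2 → r_n = 392.2 kN.
R_n = 1 × 196.1 + 2 × 392.2 = 980.4 kN.
Design strength φR_n = 0.75 × 980.4 = 735 kN.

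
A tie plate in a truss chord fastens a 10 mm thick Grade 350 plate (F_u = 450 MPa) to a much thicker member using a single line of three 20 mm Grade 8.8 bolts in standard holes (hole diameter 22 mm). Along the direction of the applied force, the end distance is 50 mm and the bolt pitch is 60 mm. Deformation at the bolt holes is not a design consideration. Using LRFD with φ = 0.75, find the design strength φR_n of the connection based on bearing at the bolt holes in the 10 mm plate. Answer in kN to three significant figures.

582 kN

Per bolt r_n = 1.5 l_c t F_u ≤ 3.0 d t F_u; upper limit = 3.0 × 20 × 10 × 450 / 1000 = 270 kN.
Edge bolt: l_c = 50 − 22/2 = 39 mm → 1.5 × 39 × 10 × 450 / 1000 = 263.2 → r_n = 263.2 kN.
Interior bolts: l_c = 60 − 22 = 38 mm → 1.5 × 38 × 10 × 450 / 1000 = 256.5 → r_n = 256.5 kN.
R_n = 1 × 263.2 + 2 × 256.5 = 776.2 kN.
Design strength φR_n = 0.75 × 776.2 = 582 kN.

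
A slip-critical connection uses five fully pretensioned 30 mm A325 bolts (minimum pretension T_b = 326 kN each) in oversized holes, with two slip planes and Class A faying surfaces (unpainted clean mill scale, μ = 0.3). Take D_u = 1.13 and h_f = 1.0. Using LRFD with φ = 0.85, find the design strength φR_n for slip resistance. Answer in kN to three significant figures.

R_n = μ · D_u · h_f · T_b · n_s · n_b = 0.3 × 1.13 × 1.0 × 326 × 2 × 5 = 1105 kN.
Design strength φR_n = 0.85 × 1105 = 939 kN.

939 kN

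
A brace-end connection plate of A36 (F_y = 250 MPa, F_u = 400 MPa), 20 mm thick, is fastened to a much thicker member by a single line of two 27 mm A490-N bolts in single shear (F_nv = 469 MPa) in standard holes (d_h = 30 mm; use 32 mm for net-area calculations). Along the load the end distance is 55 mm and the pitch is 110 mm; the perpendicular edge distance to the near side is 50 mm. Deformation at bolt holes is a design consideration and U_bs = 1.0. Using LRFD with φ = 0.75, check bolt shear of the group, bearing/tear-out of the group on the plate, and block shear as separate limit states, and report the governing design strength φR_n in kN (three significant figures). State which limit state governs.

Bolt shear: A_b = π·27²/4 = 572.6 mm²; R_n = 469 × 572.6 × 2 × 1 / 1000 = 537.1 kN → 0.75 × 537.1 = 403 kN.
Bearing: edge l_c = 40, r_n = 384 kN; interior l_c = 80, r_n = 518.4 kN; R_n = 384 + 1·518.4 = 902.4 kN → 677 kN.
Block shear: A_gv = 3300, A_nv = 2340, A_nt = 680 mm²; R_n = min(0.6F_uA_nv, 0.6F_yA_gv) + U_bs·F_u·A_nt = 767 kN → 575 kN.
Bolt shear governs: 403 kN.

403 kN (bolt shear governs)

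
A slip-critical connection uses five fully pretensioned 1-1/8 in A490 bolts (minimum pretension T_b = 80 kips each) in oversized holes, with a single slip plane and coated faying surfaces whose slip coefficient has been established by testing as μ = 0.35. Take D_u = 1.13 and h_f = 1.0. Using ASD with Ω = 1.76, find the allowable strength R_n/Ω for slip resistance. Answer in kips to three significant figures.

89.9 kips

R_n = μ · D_u · h_f · T_b · n_s · n_b = 0.35 × 1.13 × 1.0 × 80 × 1 × 5 = 158.2 kips.
Allowable strength R_n/Ω = 158.2 / 1.76 = 89.9 kips.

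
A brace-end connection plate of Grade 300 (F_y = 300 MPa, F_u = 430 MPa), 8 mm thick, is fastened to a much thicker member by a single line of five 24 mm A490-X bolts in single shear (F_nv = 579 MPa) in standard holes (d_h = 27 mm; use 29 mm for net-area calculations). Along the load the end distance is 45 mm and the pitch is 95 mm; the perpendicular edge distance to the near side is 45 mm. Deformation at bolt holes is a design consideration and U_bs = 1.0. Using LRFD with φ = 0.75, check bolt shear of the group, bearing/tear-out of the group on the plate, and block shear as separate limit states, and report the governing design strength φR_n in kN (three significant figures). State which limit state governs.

535 kN (block shear governs)

Bolt shear: A_b = π·24²/4 = 452.4 mm²; R_n = 579 × 452.4 × 5 × 1 / 1000 = 1310 kN → 0.75 × 1310 = 982 kN.
Bearing: edge l_c = 31.5, r_n = 130 kN; interior l_c = 68, r_n = 198.1 kN; R_n = 130 + 4·198.1 = 922.6 kN → 692 kN.
Block shear: A_gv = 3400, A_nv = 2356, A_nt = 244 mm²; R_n = min(0.6F_uA_nv, 0.6F_yA_gv) + U_bs·F_u·A_nt = 712.8 kN → 535 kN.
Block shear governs: 535 kN.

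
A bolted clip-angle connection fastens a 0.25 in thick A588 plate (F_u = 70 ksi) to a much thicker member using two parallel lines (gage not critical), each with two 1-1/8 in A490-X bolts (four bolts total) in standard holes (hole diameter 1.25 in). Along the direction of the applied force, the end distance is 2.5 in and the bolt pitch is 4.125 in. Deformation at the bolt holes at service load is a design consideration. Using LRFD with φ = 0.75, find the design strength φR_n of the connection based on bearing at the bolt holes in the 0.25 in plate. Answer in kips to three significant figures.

Per bolt r_n = 1.2 l_c t F_u ≤ 2.4 d t F_u; upper limit = 2.4 × 1.125 × 0.25 × 70 = 47.25 kips.
Edge bolt: l_c = 2.5 − 1.25/2 = 1.875 in → 1.2 × 1.875 × 0.25 × 70 = 39.38 → r_n = 39.38 kips.
Interior bolts: l_c = 4.125 − 1.25 = 2.875 in → 1.2 × 2.875 × 0.25 × 70 = 60.37 → r_n = 47.25 kips.
R_n = 2 × 39.38 + 2 × 47.25 = 173.2 kips.
Design strength φR_n = 0.75 × 173.2 = 130 kips.

130 kips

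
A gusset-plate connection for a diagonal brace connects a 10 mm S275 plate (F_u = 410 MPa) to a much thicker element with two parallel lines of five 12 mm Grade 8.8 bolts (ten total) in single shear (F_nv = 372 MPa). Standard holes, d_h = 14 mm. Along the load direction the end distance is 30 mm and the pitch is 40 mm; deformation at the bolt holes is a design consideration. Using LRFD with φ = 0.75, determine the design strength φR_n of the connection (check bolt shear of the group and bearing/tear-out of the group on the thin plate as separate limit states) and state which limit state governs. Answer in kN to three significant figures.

Bolt shear: A_b = π·12²/4 = 113.1 mm²; R_n = 372 × 113.1 × 10 × 1 / 1000 = 420.7 kN → 0.75 × 420.7 = 316 kN.
Bearing (1.2 l_c t F_u ≤ 2.4 d t F_u): upper limit = 2.4·12·10·410 / 1000 = 118.1 kN.
  Edge l_c = 30 − 14/2 = 23 → r_n = 113.2 kN; interior l_c = 40 − 14 = 26 → r_n = 118.1 kN.
  R_n,bearing = 2·113.2 + 8·118.1 = 1171 kN → 0.75 × 1171 = 878 kN.
Bolt shear governs: 316 kN.

316 kN (bolt shear governs)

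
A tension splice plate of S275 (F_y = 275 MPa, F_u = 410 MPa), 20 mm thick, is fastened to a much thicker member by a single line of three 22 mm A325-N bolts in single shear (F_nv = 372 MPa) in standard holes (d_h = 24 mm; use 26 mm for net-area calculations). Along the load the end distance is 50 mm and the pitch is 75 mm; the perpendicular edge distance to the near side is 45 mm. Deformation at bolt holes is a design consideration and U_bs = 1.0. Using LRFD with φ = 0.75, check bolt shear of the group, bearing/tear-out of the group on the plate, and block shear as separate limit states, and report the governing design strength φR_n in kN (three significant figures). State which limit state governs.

Bolt shear: A_b = π·22²/4 = 380.1 mm²; R_n = 372 × 380.1 × 3 × 1 / 1000 = 424.2 kN → 0.75 × 424.2 = 318 kN.
Bearing: edge l_c = 38, r_n = 373.9 kN; interior l_c = 51, r_n = 433 kN; R_n = 373.9 + 2·433 = 1240 kN → 930 kN.
Block shear: A_gv = 4000, A_nv = 2700, A_nt = 640 mm²; R_n = min(0.6F_uA_nv, 0.6F_yA_gv) + U_bs·F_u·A_nt = 922.4 kN → 692 kN.
Bolt shear governs: 318 kN.

318 kN (bolt shear governs)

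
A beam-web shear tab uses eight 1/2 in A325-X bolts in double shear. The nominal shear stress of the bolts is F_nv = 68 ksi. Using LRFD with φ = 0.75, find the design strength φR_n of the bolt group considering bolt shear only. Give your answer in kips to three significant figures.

A_b = π × 0.5² / 4 = 0.1963 in².
R_n = F_nv · A_b · n · n_s = 68 × 0.1963 × 8 × 2 = 213.6 kips.
Design strength φR_n = 0.75 × 213.6 = 160 kips.

160 kips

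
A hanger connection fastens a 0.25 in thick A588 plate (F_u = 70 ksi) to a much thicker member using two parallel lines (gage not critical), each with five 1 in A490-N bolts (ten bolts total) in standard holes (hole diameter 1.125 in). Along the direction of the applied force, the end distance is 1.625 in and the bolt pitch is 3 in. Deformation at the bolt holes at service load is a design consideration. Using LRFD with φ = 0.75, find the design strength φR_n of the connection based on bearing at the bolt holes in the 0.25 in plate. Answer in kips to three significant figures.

270 kips

Per bolt r_n = 1.2 l_c t F_u ≤ 2.4 d t F_u; upper limit = 2.4 × 1 × 0.25 × 70 = 42 kips.
Edge bolt: l_c = 1.625 − 1.125/2 = 1.062 in → 1.2 × 1.062 × 0.25 × 70 = 22.31 → r_n = 22.31 kips.
Interior bolts: l_c = 3 − 1.125 = 1.875 in → 1.2 × 1.875 × 0.25 × 70 = 39.38 → r_n = 39.38 kips.
R_n = 2 × 22.31 + 8 × 39.38 = 359.6 kips.
Design strength φR_n = 0.75 × 359.6 = 270 kips.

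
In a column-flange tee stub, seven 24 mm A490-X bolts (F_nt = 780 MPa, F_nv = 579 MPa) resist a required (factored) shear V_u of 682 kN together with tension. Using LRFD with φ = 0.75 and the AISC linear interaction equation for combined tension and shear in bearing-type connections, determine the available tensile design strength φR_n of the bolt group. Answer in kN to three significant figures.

A_b = π·24²/4 = 452.4 mm²; f_rv = 682 × 1000 / (7 × 452.4) = 215.4 MPa.
F'_nt = 1.3 F_nt − (F_nt / φF_nv) f_rv = 1.3·780 − (780/(0.75·579))·215.4 = 627.2 MPa, capped at F_nt → F'_nt = 627.2 MPa.
R_n = F'_nt · A_b · n = 627.2 × 452.4 × 7 / 1000 = 1986 kN.
Design strength φR_n = 0.75 × 1986 = 1490 kN.

1490 kN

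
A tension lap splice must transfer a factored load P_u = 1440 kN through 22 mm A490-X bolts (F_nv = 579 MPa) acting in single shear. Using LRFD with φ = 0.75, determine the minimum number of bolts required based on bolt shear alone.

A_b = π·22²/4 = 380.1 mm².
Per-bolt design strength φR_n = 0.75 × 579 × 380.1 × 1 / 1000 = 165.1 kN.
n ≥ 1440 / 165.1 = 8.723 → use 9 bolts.

9 bolts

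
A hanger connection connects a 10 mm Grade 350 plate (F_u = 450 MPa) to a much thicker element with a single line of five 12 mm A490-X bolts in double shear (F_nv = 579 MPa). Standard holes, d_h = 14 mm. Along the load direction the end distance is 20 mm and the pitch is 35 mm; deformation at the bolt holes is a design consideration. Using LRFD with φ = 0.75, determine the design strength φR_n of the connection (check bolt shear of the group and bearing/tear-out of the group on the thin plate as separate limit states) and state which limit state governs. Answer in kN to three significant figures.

Bolt shear: A_b = π·12²/4 = 113.1 mm²; R_n = 579 × 113.1 × 5 × 2 / 1000 = 654.8 kN → 0.75 × 654.8 = 491 kN.
Bearing (1.2 l_c t F_u ≤ 2.4 d t F_u): upper limit = 2.4·12·10·450 / 1000 = 129.6 kN.
  Edge l_c = 20 − 14/2 = 13 → r_n = 70.2 kN; interior l_c = 35 − 14 = 21 → r_n = 113.4 kN.
  R_n,bearing = 1·70.2 + 4·113.4 = 523.8 kN → 0.75 × 523.8 = 393 kN.
Bearing governs: 393 kN.

393 kN (bearing governs)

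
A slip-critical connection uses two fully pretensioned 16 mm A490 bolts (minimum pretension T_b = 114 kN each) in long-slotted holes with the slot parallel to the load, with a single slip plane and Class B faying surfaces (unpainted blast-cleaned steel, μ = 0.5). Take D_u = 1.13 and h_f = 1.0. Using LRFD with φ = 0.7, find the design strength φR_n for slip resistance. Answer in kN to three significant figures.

R_n = μ · D_u · h_f · T_b · n_s · n_b = 0.5 × 1.13 × 1.0 × 114 × 1 × 2 = 128.8 kN.
Design strength φR_n = 0.7 × 128.8 = 90.2 kN.

90.2 kN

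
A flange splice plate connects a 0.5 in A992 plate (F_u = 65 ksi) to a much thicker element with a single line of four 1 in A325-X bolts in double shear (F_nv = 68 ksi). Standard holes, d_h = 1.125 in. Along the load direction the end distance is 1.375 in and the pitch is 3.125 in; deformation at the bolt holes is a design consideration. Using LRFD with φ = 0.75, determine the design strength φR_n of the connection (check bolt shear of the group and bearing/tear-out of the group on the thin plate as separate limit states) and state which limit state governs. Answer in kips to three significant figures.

Bolt shear: A_b = π·1²/4 = 0.7854 in²; R_n = 68 × 0.7854 × 4 × 2 = 427.3 kips → 0.75 × 427.3 = 320 kips.
Bearing (1.2 l_c t F_u ≤ 2.4 d t F_u): upper limit = 2.4·1·0.5·65 = 78 kips.
  Edge l_c = 1.375 − 1.125/2 = 0.8125 → r_n = 31.69 kips; interior l_c = 3.125 − 1.125 = 2 → r_n = 78 kips.
  R_n,bearing = 1·31.69 + 3·78 = 265.7 kips → 0.75 × 265.7 = 199 kips.
Bearing governs: 199 kips.

199 kips (bearing governs)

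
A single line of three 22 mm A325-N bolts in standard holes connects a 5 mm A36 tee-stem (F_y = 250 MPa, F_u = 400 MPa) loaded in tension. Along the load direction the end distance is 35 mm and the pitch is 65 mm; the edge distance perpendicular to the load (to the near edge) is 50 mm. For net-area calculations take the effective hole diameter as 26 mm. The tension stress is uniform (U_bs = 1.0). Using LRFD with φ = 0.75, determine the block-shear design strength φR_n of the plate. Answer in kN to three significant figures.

Shear plane L_v = 35 + 2·65 = 165 mm; A_gv = 165 × 5 = 825 mm².
A_nv = (165 − 2.5·26) × 5 = 500 mm².
A_nt = (50 − 0.5·26) × 5 = 185 mm².
0.6 F_u A_nv = 120 kN; 0.6 F_y A_gv = 123.8 kN → shear rupture governs the shear term.
R_n = 120 + 1.0 × 400 × 185 / 1000 = 194 kN.
Design strength φR_n = 0.75 × 194 = 146 kN.

146 kN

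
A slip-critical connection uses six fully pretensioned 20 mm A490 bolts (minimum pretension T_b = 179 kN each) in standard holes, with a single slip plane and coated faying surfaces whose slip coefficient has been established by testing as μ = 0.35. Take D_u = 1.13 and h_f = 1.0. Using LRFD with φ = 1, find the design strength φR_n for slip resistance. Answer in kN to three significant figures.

R_n = μ · D_u · h_f · T_b · n_s · n_b = 0.35 × 1.13 × 1.0 × 179 × 1 × 6 = 424.8 kN.
Design strength φR_n = 1 × 424.8 = 425 kN.

425 kN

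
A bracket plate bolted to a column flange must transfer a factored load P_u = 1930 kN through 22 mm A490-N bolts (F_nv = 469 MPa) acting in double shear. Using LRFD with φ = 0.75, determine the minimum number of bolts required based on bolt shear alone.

A_b = π·22²/4 = 380.1 mm².
Per-bolt design strength φR_n = 0.75 × 469 × 380.1 × 2 / 1000 = 267.4 kN.
n ≥ 1930 / 267.4 = 7.217 → use 8 bolts.

8 bolts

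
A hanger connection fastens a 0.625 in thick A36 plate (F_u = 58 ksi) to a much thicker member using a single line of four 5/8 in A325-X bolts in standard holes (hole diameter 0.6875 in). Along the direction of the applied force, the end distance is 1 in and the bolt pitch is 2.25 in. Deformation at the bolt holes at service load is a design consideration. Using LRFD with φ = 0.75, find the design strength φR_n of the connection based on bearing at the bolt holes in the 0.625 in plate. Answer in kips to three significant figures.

144 kips

Per bolt r_n = 1.2 l_c t F_u ≤ 2.4 d t F_u; upper limit = 2.4 × 0.625 × 0.625 × 58 = 54.38 kips.
Edge bolt: l_c = 1 − 0.6875/2 = 0.6562 in → 1.2 × 0.6562 × 0.625 × 58 = 28.55 → r_n = 28.55 kips.
Interior bolts: l_c = 2.25 − 0.6875 = 1.562 in → 1.2 × 1.562 × 0.625 × 58 = 67.97 → r_n = 54.38 kips.
R_n = 1 × 28.55 + 3 × 54.38 = 191.7 kips.
Design strength φR_n = 0.75 × 191.7 = 144 kips.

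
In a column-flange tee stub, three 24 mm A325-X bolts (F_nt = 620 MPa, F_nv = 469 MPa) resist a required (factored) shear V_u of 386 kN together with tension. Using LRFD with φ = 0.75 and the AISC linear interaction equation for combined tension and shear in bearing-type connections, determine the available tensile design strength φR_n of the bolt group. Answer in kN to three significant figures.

A_b = π·24²/4 = 452.4 mm²; f_rv = 386 × 1000 / (3 × 452.4) = 284.4 MPa.
F'_nt = 1.3 F_nt − (F_nt / φF_nv) f_rv = 1.3·620 − (620/(0.75·469))·284.4 = 304.7 MPa, capped at F_nt → F'_nt = 304.7 MPa.
R_n = F'_nt · A_b · n = 304.7 × 452.4 × 3 / 1000 = 413.5 kN.
Design strength φR_n = 0.75 × 413.5 = 310 kN.

310 kN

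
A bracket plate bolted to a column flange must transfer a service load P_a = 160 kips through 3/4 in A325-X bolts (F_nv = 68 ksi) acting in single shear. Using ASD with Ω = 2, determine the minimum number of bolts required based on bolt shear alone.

A_b = π·0.75²/4 = 0.4418 in².
Per-bolt allowable strength R_n/Ω = 68 × 0.4418 × 1 / 2 = 15.02 kips.
n ≥ 160 / 15.02 = 10.65 → use 11 bolts.

11 bolts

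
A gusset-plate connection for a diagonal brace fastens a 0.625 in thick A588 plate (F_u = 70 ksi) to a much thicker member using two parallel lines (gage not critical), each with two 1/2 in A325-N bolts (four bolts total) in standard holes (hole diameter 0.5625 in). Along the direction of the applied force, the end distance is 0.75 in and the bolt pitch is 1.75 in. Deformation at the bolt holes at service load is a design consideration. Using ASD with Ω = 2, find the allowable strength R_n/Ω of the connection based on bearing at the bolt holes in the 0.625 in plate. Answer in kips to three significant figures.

77.1 kips

Per bolt r_n = 1.2 l_c t F_u ≤ 2.4 d t F_u; upper limit = 2.4 × 0.5 × 0.625 × 70 = 52.5 kips.
Edge bolt: l_c = 0.75 − 0.5625/2 = 0.4688 in → 1.2 × 0.4688 × 0.625 × 70 = 24.61 → r_n = 24.61 kips.
Interior bolts: l_c = 1.75 − 0.5625 = 1.188 in → 1.2 × 1.188 × 0.625 × 70 = 62.34 → r_n = 52.5 kips.
R_n = 2 × 24.61 + 2 × 52.5 = 154.2 kips.
Allowable strength R_n/Ω = 154.2 / 2 = 77.1 kips.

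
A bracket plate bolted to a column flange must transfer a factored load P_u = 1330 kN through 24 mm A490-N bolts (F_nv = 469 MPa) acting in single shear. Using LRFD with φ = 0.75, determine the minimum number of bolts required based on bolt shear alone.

9 bolts

A_b = π·24²/4 = 452.4 mm².
Per-bolt design strength φR_n = 0.75 × 469 × 452.4 × 1 / 1000 = 159.1 kN.
n ≥ 1330 / 159.1 = 8.358 → use 9 bolts.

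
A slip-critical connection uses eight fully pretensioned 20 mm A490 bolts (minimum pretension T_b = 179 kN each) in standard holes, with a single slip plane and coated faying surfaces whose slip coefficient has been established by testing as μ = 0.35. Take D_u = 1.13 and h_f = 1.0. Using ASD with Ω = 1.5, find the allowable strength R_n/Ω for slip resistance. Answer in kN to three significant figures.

R_n = μ · D_u · h_f · T_b · n_s · n_b = 0.35 × 1.13 × 1.0 × 179 × 1 × 8 = 566.4 kN.
Allowable strength R_n/Ω = 566.4 / 1.5 = 378 kN.

378 kN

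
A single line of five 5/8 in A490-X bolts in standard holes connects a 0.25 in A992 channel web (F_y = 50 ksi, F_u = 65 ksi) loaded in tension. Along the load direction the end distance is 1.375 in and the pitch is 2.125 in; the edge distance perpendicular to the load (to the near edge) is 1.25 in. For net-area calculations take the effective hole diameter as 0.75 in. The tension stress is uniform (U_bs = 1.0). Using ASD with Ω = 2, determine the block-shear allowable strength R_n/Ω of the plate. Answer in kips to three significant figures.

Shear plane L_v = 1.375 + 4·2.125 = 9.875 in; A_gv = 9.875 × 0.25 = 2.469 in².
A_nv = (9.875 − 4.5·0.75) × 0.25 = 1.625 in².
A_nt = (1.25 − 0.5·0.75) × 0.25 = 0.2188 in².
0.6 F_u A_nv = 63.38 kips; 0.6 F_y A_gv = 74.06 kips → shear rupture governs the shear term.
R_n = 63.38 + 1.0 × 65 × 0.2188 = 77.59 kips.
Allowable strength R_n/Ω = 77.59 / 2 = 38.8 kips.

38.8 kips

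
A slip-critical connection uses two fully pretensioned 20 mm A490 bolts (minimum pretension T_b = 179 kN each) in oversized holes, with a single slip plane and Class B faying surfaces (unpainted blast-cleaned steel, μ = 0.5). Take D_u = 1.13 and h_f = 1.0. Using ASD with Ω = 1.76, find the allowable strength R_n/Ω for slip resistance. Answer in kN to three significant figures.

R_n = μ · D_u · h_f · T_b · n_s · n_b = 0.5 × 1.13 × 1.0 × 179 × 1 × 2 = 202.3 kN.
Allowable strength R_n/Ω = 202.3 / 1.76 = 115 kN.

115 kN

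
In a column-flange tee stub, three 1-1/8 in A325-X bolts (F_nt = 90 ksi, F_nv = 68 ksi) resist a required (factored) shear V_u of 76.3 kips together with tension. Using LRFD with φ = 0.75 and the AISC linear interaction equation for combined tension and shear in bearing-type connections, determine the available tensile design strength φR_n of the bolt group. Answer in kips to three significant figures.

A_b = π·1.125²/4 = 0.994 in²; f_rv = 76.3 / (3 × 0.994) = 25.59 ksi.
F'_nt = 1.3 F_nt − (F_nt / φF_nv) f_rv = 1.3·90 − (90/(0.75·68))·25.59 = 71.85 ksi, capped at F_nt → F'_nt = 71.85 ksi.
R_n = F'_nt · A_b · n = 71.85 × 0.994 × 3 = 214.3 kips.
Design strength φR_n = 0.75 × 214.3 = 161 kips.

161 kips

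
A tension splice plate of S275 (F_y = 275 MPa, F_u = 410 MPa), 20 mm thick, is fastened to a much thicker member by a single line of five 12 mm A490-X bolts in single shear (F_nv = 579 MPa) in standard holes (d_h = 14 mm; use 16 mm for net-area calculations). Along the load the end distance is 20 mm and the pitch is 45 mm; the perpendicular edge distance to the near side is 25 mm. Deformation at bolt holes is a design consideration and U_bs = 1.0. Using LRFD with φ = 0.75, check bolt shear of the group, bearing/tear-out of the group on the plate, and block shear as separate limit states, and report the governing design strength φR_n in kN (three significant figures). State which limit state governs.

Bolt shear: A_b = π·12²/4 = 113.1 mm²; R_n = 579 × 113.1 × 5 × 1 / 1000 = 327.4 kN → 0.75 × 327.4 = 246 kN.
Bearing: edge l_c = 13, r_n = 127.9 kN; interior l_c = 31, r_n = 236.2 kN; R_n = 127.9 + 4·236.2 = 1073 kN → 804 kN.
Block shear: A_gv = 4000, A_nv = 2560, A_nt = 340 mm²; R_n = min(0.6F_uA_nv, 0.6F_yA_gv) + U_bs·F_u·A_nt = 769.2 kN → 577 kN.
Bolt shear governs: 246 kN.

246 kN (bolt shear governs)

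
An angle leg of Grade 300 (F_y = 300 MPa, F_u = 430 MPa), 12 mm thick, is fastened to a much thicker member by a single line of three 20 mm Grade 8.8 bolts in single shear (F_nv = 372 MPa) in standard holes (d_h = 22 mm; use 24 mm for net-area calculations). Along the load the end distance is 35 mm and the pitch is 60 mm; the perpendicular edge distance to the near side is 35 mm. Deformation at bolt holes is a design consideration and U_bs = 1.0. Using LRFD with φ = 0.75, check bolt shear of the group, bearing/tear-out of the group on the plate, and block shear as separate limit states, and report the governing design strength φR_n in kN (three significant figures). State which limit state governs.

263 kN (bolt shear governs)

Bolt shear: A_b = π·20²/4 = 314.2 mm²; R_n = 372 × 314.2 × 3 × 1 / 1000 = 350.6 kN → 0.75 × 350.6 = 263 kN.
Bearing: edge l_c = 24, r_n = 148.6 kN; interior l_c = 38, r_n = 235.3 kN; R_n = 148.6 + 2·235.3 = 619.2 kN → 464 kN.
Block shear: A_gv = 1860, A_nv = 1140, A_nt = 276 mm²; R_n = min(0.6F_uA_nv, 0.6F_yA_gv) + U_bs·F_u·A_nt = 412.8 kN → 310 kN.
Bolt shear governs: 263 kN.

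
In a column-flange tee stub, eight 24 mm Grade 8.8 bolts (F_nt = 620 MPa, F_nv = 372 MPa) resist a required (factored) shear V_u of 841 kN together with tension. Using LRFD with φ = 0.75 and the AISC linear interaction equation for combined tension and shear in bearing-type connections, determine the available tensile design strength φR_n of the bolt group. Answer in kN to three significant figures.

A_b = π·24²/4 = 452.4 mm²; f_rv = 841 × 1000 / (8 × 452.4) = 232.4 MPa.
F'_nt = 1.3 F_nt − (F_nt / φF_nv) f_rv = 1.3·620 − (620/(0.75·372))·232.4 = 289.6 MPa, capped at F_nt → F'_nt = 289.6 MPa.
R_n = F'_nt · A_b · n = 289.6 × 452.4 × 8 / 1000 = 1048 kN.
Design strength φR_n = 0.75 × 1048 = 786 kN.

786 kN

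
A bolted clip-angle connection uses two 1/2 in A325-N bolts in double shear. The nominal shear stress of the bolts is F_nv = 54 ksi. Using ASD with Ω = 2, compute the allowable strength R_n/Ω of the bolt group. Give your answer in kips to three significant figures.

A_b = π × 0.5² / 4 = 0.1963 in².
R_n = F_nv · A_b · n · n_s = 54 × 0.1963 × 2 × 2 = 42.41 kips.
Allowable strength R_n/Ω = 42.41 / 2 = 21.2 kips.

21.2 kips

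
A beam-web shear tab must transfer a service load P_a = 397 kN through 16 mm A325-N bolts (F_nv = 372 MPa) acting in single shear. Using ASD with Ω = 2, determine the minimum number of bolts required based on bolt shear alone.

A_b = π·16²/4 = 201.1 mm².
Per-bolt allowable strength R_n/Ω = 372 × 201.1 × 1 / 1000 / 2 = 37.4 kN.
n ≥ 397 / 37.4 = 10.62 → use 11 bolts.

11 bolts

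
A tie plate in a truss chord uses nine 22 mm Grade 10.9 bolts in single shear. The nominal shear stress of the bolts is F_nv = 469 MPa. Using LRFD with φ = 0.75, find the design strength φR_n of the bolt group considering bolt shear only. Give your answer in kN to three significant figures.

1200 kN

A_b = π × 22² / 4 = 380.1 mm².
R_n = F_nv · A_b · n · n_s = 469 × 380.1 × 9 × 1 / 1000 = 1605 kN.
Design strength φR_n = 0.75 × 1605 = 1200 kN.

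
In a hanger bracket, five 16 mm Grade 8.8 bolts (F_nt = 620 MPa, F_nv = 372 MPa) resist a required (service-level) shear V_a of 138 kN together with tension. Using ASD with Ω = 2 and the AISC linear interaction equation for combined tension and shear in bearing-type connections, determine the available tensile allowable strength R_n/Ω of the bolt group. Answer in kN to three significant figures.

A_b = π·16²/4 = 201.1 mm²; f_rv = 138 × 1000 / (5 × 201.1) = 137.3 MPa.
F'_nt = 1.3 F_nt − (Ω F_nt / F_nv) f_rv = 1.3·620 − (2·620/372)·137.3 = 348.4 MPa, capped at F_nt → F'_nt = 348.4 MPa.
R_n = F'_nt · A_b · n = 348.4 × 201.1 × 5 / 1000 = 350.3 kN.
Allowable strength R_n/Ω = 350.3 / 2 = 175 kN.

175 kN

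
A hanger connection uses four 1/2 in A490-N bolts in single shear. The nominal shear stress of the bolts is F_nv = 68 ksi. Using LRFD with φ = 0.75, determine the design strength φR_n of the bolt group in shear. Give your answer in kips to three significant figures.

40.1 kips

A_b = π × 0.5² / 4 = 0.1963 in².
R_n = F_nv · A_b · n · n_s = 68 × 0.1963 × 4 × 1 = 53.41 kips.
Design strength φR_n = 0.75 × 53.41 = 40.1 kips.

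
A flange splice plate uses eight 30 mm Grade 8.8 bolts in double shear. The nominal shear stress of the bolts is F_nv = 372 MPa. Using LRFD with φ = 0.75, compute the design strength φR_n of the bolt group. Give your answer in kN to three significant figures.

3160 kN

A_b = π × 30² / 4 = 706.9 mm².
R_n = F_nv · A_b · n · n_s = 372 × 706.9 × 8 × 2 / 1000 = 4207 kN.
Design strength φR_n = 0.75 × 4207 = 3160 kN.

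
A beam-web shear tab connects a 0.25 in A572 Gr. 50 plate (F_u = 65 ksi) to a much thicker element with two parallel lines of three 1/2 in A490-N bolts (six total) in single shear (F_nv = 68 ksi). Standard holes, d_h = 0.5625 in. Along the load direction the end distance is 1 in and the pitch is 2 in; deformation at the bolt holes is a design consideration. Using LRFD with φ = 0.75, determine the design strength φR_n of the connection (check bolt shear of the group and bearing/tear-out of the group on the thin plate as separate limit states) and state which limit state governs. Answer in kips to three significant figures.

60.1 kips (bolt shear governs)

Bolt shear: A_b = π·0.5²/4 = 0.1963 in²; R_n = 68 × 0.1963 × 6 × 1 = 80.11 kips → 0.75 × 80.11 = 60.1 kips.
Bearing (1.2 l_c t F_u ≤ 2.4 d t F_u): upper limit = 2.4·0.5·0.25·65 = 19.5 kips.
  Edge l_c = 1 − 0.5625/2 = 0.7188 → r_n = 14.02 kips; interior l_c = 2 − 0.5625 = 1.438 → r_n = 19.5 kips.
  R_n,bearing = 2·14.02 + 4·19.5 = 106 kips → 0.75 × 106 = 79.5 kips.
Bolt shear governs: 60.1 kips.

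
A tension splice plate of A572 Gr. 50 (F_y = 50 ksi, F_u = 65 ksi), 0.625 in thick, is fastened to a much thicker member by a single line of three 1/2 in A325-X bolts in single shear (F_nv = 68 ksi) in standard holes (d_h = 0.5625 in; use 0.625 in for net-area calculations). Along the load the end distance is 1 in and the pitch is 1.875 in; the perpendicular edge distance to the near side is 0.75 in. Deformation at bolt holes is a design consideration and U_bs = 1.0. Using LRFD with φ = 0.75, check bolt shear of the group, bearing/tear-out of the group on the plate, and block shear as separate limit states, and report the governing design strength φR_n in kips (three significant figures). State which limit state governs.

30 kips (bolt shear governs)

Bolt shear: A_b = π·0.5²/4 = 0.1963 in²; R_n = 68 × 0.1963 × 3 × 1 = 40.06 kips → 0.75 × 40.06 = 30 kips.
Bearing: edge l_c = 0.7188, r_n = 35.04 kips; interior l_c = 1.312, r_n = 48.75 kips; R_n = 35.04 + 2·48.75 = 132.5 kips → 99.4 kips.
Block shear: A_gv = 2.969, A_nv = 1.992, A_nt = 0.2734 in²; R_n = min(0.6F_uA_nv, 0.6F_yA_gv) + U_bs·F_u·A_nt = 95.47 kips → 71.6 kips.
Bolt shear governs: 30 kips.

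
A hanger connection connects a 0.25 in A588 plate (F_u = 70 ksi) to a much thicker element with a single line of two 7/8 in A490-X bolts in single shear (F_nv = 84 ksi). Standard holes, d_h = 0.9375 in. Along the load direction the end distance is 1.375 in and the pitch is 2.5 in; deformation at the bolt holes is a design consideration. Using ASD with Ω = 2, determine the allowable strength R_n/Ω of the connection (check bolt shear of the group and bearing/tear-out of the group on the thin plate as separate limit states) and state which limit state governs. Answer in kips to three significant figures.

25.9 kips (bearing governs)

Bolt shear: A_b = π·0.875²/4 = 0.6013 in²; R_n = 84 × 0.6013 × 2 × 1 = 101 kips → 101 / 2 = 50.5 kips.
Bearing (1.2 l_c t F_u ≤ 2.4 d t F_u): upper limit = 2.4·0.875·0.25·70 = 36.75 kips.
  Edge l_c = 1.375 − 0.9375/2 = 0.9062 → r_n = 19.03 kips; interior l_c = 2.5 − 0.9375 = 1.562 → r_n = 32.81 kips.
  R_n,bearing = 1·19.03 + 1·32.81 = 51.84 kips → 51.84 / 2 = 25.9 kips.
Bearing governs: 25.9 kips.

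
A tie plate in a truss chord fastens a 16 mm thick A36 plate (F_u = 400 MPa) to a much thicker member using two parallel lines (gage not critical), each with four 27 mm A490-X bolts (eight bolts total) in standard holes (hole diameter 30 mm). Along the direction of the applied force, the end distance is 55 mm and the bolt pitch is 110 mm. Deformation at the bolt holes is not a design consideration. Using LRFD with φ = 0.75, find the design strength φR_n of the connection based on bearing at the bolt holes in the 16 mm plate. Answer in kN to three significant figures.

Per bolt r_n = 1.5 l_c t F_u ≤ 3.0 d t F_u; upper limit = 3.0 × 27 × 16 × 400 / 1000 = 518.4 kN.
Edge bolt: l_c = 55 − 30/2 = 40 mm → 1.5 × 40 × 16 × 400 / 1000 = 384 → r_n = 384 kN.
Interior bolts: l_c = 110 − 30 = 80 mm → 1.5 × 80 × 16 × 400 / 1000 = 768 → r_n = 518.4 kN.
R_n = 2 × 384 + 6 × 518.4 = 3878 kN.
Design strength φR_n = 0.75 × 3878 = 2910 kN.

2910 kN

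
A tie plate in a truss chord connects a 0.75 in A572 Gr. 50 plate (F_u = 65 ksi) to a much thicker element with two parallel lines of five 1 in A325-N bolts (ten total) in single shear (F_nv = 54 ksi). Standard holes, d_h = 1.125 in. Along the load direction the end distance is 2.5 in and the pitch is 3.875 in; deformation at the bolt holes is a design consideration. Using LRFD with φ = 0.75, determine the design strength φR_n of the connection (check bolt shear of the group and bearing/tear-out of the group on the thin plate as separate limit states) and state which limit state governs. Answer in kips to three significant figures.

Bolt shear: A_b = π·1²/4 = 0.7854 in²; R_n = 54 × 0.7854 × 10 × 1 = 424.1 kips → 0.75 × 424.1 = 318 kips.
Bearing (1.2 l_c t F_u ≤ 2.4 d t F_u): upper limit = 2.4·1·0.75·65 = 117 kips.
  Edge l_c = 2.5 − 1.125/2 = 1.938 → r_n = 113.3 kips; interior l_c = 3.875 − 1.125 = 2.75 → r_n = 117 kips.
  R_n,bearing = 2·113.3 + 8·117 = 1163 kips → 0.75 × 1163 = 872 kips.
Bolt shear governs: 318 kips.

318 kips (bolt shear governs)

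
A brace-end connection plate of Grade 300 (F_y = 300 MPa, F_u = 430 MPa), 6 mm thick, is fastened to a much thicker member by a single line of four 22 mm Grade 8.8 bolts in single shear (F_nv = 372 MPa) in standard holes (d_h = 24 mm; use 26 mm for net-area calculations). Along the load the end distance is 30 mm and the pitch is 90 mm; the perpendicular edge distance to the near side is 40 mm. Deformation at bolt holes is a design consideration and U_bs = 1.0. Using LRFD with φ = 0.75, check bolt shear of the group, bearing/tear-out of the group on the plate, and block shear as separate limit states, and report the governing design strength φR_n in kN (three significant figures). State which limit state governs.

Bolt shear: A_b = π·22²/4 = 380.1 mm²; R_n = 372 × 380.1 × 4 × 1 / 1000 = 565.6 kN → 0.75 × 565.6 = 424 kN.
Bearing: edge l_c = 18, r_n = 55.73 kN; interior l_c = 66, r_n = 136.2 kN; R_n = 55.73 + 3·136.2 = 464.4 kN → 348 kN.
Block shear: A_gv = 1800, A_nv = 1254, A_nt = 162 mm²; R_n = min(0.6F_uA_nv, 0.6F_yA_gv) + U_bs·F_u·A_nt = 393.2 kN → 295 kN.
Block shear governs: 295 kN.

295 kN (block shear governs)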